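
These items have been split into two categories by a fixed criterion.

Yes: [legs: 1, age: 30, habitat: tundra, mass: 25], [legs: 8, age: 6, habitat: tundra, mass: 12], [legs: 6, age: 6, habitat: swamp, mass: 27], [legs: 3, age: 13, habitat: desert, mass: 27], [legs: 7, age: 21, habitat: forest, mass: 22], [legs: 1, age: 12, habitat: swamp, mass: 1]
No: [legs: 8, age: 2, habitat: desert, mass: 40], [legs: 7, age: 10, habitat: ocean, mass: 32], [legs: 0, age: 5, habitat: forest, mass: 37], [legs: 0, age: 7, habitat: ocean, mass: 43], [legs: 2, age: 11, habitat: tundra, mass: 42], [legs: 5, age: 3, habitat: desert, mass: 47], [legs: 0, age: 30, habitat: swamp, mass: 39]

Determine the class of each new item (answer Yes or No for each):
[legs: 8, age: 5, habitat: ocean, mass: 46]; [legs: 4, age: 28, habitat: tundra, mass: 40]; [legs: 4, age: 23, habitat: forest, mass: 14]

No, No, Yes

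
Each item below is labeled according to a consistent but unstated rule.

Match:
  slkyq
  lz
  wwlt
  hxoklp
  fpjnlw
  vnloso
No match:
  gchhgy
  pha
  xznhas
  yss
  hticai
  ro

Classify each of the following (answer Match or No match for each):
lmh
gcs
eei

Match, No match, No match

Looking at the examples, the only property every 'Match' case has and every 'No match' case lacks is: contains 'l'.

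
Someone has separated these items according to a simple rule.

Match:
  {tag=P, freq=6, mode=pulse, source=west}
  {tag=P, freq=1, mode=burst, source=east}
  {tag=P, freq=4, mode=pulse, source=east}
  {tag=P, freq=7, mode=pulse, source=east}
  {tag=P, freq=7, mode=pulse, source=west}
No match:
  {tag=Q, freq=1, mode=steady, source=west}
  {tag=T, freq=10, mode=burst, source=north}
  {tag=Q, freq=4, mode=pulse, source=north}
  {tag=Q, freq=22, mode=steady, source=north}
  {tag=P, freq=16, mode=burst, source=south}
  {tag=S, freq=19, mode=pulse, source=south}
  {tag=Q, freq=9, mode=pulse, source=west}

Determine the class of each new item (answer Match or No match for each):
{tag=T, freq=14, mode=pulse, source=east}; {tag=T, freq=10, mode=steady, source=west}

Rule: tag is P AND freq ≤ 7. This holds for each 'Match' example and fails for each 'No match' one.
No match: {tag=T, freq=14, mode=pulse, source=east}, since tag is T, freq = 14.
No match: {tag=T, freq=10, mode=steady, source=west}, since tag is T, freq = 10.

No match, No match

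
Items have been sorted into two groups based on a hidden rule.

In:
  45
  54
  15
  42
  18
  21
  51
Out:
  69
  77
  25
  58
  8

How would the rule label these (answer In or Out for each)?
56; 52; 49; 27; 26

Out, Out, Out, In, Out

A rule that fits every label: multiple of 3 AND at most 54 — true of each 'In' example, false of each 'Out' one.
56 → 56 = 3·18 + 2, 56 > 54 → Out.
52 → 52 = 3·17 + 1, 52 ≤ 54 → Out.
49 → 49 = 3·16 + 1, 49 ≤ 54 → Out.
27 → 27 = 3·9, 27 ≤ 54 → In.
26 → 26 = 3·8 + 2, 26 ≤ 54 → Out.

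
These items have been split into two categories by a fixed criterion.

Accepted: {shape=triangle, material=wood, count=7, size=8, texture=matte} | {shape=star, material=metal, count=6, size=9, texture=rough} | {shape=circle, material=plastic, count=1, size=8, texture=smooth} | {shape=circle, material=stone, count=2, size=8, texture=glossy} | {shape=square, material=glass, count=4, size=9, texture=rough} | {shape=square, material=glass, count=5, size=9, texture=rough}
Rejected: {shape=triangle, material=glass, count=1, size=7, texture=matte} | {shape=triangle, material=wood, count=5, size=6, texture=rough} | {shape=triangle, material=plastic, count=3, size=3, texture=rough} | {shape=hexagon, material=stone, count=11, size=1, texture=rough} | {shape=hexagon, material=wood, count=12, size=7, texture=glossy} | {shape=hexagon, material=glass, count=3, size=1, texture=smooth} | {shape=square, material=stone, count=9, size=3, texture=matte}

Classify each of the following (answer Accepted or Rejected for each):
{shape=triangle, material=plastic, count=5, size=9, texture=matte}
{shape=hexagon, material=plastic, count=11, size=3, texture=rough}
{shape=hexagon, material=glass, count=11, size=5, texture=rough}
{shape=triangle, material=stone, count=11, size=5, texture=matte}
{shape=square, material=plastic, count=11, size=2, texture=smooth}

The rule appears to be: size ≥ 8.
{shape=triangle, material=plastic, count=5, size=9, texture=matte} — size = 9, hence Accepted.
{shape=hexagon, material=plastic, count=11, size=3, texture=rough} — size = 3, hence Rejected.
{shape=hexagon, material=glass, count=11, size=5, texture=rough} — size = 5, hence Rejected.
{shape=triangle, material=stone, count=11, size=5, texture=matte} — size = 5, hence Rejected.
{shape=square, material=plastic, count=11, size=2, texture=smooth} — size = 2, hence Rejected.

Accepted, Rejected, Rejected, Rejected, Rejected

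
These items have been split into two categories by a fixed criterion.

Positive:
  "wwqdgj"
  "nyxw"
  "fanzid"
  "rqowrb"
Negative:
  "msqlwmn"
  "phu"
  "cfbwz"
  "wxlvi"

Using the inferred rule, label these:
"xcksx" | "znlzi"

Negative, Negative

Comparing the two groups points to one rule — even length.
"xcksx" — length 5, hence Negative. "znlzi" — length 5, hence Negative.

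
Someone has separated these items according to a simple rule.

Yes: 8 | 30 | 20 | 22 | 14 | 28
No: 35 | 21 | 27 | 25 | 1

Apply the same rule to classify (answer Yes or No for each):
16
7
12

A rule that fits every label: even — true of each 'Yes' example, false of each 'No' one.
16: Yes (16 is even).
7: No (7 is odd).
12: Yes (12 is even).

Yes, No, Yes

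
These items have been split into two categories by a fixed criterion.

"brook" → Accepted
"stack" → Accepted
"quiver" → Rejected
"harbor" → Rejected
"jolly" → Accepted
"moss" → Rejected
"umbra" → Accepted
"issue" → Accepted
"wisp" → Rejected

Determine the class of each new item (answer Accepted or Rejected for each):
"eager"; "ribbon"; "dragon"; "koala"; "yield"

Accepted, Rejected, Rejected, Accepted, Accepted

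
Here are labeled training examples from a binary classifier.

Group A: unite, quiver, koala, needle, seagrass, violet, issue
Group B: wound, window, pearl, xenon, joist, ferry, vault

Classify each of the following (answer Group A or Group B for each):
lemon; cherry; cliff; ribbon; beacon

The rule appears to be: has ≥ 3 vowels.
lemon: Group B (2 vowels). cherry: Group B (1 vowel). cliff: Group B (1 vowel). ribbon: Group B (2 vowels). beacon: Group A (3 vowels).

Group B, Group B, Group B, Group B, Group A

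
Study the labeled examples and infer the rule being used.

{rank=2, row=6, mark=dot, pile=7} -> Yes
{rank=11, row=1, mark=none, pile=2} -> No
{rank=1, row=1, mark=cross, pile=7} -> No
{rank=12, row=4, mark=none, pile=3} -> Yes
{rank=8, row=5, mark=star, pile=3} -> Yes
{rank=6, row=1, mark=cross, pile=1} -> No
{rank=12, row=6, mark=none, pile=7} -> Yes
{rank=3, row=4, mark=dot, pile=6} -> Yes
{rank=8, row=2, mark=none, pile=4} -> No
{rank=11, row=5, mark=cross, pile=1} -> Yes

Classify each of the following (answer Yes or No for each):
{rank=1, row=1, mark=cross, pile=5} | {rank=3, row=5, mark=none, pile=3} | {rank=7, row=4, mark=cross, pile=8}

No, Yes, Yes

One predicate separates the groups cleanly: row ≥ 4.
{rank=1, row=1, mark=cross, pile=5} — row = 1, hence No. {rank=3, row=5, mark=none, pile=3} — row = 5, hence Yes. {rank=7, row=4, mark=cross, pile=8} — row = 4, hence Yes.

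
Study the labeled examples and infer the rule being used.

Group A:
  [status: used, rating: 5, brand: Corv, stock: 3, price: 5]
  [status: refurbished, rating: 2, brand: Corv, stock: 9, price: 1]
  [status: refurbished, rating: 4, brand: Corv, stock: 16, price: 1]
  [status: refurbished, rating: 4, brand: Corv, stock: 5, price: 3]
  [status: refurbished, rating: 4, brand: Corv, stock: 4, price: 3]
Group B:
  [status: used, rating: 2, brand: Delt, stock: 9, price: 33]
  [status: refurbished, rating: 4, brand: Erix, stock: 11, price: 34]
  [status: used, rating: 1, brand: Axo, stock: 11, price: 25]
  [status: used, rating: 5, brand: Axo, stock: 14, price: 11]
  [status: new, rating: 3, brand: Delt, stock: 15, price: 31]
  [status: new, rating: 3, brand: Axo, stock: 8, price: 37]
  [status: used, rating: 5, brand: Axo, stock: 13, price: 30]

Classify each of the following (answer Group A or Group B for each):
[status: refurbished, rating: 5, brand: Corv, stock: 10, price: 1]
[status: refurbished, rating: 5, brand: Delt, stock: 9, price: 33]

Group A, Group B

The common property of the 'Group A' items is: brand is Corv. No 'Group B' item has it.
[status: refurbished, rating: 5, brand: Corv, stock: 10, price: 1]: Group A (brand is Corv).
[status: refurbished, rating: 5, brand: Delt, stock: 9, price: 33]: Group B (brand is Delt).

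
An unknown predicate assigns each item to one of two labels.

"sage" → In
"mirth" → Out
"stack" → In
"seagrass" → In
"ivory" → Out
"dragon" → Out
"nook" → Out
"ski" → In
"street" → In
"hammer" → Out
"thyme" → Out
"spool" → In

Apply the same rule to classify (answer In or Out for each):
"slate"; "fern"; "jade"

In, Out, Out

All 'In' examples share one property — contains 's' — and every 'Out' example lacks it.
"slate": has 's', checks out → In.
"fern": no 's', lacks this property → Out.
"jade": no 's', lacks this property → Out.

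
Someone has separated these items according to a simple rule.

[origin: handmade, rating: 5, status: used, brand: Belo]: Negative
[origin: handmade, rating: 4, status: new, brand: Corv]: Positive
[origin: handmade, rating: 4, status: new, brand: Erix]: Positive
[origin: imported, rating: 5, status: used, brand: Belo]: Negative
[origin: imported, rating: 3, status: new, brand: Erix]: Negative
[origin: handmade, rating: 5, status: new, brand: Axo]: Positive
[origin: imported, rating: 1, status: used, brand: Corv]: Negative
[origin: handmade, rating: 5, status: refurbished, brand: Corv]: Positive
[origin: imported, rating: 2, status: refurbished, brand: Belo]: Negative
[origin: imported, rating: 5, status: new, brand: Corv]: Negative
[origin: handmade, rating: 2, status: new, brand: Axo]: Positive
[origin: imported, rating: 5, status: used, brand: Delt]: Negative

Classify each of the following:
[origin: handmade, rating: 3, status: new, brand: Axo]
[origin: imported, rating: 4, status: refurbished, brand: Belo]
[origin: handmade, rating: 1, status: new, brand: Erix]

Positive, Negative, Positive

Every 'Positive' example satisfies: brand is not Belo AND origin is handmade. None of the 'Negative' examples do.
[origin: handmade, rating: 3, status: new, brand: Axo]: brand is Axo, origin is handmade — checks out, so Positive.
[origin: imported, rating: 4, status: refurbished, brand: Belo]: brand is Belo, origin is imported — fails this test, so Negative.
[origin: handmade, rating: 1, status: new, brand: Erix]: brand is Erix, origin is handmade — checks out, so Positive.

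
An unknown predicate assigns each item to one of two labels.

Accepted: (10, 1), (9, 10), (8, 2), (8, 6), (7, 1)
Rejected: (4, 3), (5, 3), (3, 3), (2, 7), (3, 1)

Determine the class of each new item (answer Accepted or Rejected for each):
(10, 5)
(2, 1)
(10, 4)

Every 'Accepted' example satisfies: first ≥ 6. None of the 'Rejected' examples do.

Accepted, Rejected, Accepted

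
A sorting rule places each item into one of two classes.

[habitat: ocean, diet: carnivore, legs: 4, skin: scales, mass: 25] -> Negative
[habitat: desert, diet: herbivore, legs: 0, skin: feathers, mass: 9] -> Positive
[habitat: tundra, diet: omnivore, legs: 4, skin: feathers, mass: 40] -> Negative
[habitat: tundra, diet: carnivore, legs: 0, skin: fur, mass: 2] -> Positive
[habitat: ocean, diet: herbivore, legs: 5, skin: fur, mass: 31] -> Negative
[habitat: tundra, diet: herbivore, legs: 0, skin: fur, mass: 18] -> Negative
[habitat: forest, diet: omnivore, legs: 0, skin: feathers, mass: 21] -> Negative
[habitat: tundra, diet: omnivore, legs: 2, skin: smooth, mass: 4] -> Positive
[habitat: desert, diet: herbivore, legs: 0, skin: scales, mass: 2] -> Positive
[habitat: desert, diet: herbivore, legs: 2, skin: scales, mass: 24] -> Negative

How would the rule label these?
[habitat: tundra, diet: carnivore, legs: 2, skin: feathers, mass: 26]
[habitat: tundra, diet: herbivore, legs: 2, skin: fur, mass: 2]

The rule appears to be: mass ≤ 9.
[habitat: tundra, diet: carnivore, legs: 2, skin: feathers, mass: 26]: Negative (mass = 26). [habitat: tundra, diet: herbivore, legs: 2, skin: fur, mass: 2]: Positive (mass = 2).

Negative, Positive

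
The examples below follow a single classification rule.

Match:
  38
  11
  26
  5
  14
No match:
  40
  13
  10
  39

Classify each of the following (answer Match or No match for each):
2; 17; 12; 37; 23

Comparing the two groups points to one rule — ≡ 2 (mod 3).
Match: 2, since 2 mod 3 = 2. Match: 17, since 17 mod 3 = 2. No match: 12, since 12 mod 3 = 0. No match: 37, since 37 mod 3 = 1. Match: 23, since 23 mod 3 = 2.

Match, Match, No match, No match, Match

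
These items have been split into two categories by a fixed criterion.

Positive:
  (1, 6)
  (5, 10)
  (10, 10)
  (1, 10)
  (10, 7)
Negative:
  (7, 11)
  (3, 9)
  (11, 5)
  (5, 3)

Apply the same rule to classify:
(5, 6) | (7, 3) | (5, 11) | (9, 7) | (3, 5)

Positive, Negative, Negative, Negative, Negative

The common property of the 'Positive' items is: product is even. No 'Negative' item has it.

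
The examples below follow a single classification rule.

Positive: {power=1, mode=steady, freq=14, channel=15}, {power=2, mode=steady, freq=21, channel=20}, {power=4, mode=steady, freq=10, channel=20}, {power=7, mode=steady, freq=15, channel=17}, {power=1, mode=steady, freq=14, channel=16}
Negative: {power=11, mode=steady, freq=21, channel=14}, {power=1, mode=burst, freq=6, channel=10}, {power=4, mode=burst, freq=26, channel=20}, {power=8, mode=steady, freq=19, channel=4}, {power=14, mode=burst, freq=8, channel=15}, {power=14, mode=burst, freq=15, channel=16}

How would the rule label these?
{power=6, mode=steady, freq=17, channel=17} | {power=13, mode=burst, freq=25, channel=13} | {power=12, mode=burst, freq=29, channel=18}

The classifier is using: mode is steady AND power ≤ 7.
{power=6, mode=steady, freq=17, channel=17}: Positive (mode is steady, power = 6). {power=13, mode=burst, freq=25, channel=13}: Negative (mode is burst, power = 13). {power=12, mode=burst, freq=29, channel=18}: Negative (mode is burst, power = 12).

Positive, Negative, Negative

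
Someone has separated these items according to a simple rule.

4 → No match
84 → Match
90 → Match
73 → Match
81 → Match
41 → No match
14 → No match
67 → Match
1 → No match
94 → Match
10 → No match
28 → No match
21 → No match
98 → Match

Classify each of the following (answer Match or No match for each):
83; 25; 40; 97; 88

Match, No match, No match, Match, Match

The simplest hypothesis consistent with all the labels is: at least 67.
83 — 83 ≥ 67, hence Match.
25 — 25 < 67, hence No match.
40 — 40 < 67, hence No match.
97 — 97 ≥ 67, hence Match.
88 — 88 ≥ 67, hence Match.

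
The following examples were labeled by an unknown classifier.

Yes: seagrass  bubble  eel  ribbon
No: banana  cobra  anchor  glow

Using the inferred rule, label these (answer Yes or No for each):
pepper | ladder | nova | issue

Yes, Yes, No, Yes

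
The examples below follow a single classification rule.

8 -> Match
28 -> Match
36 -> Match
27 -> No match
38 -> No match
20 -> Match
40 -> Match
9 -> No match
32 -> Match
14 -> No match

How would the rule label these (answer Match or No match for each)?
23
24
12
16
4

'Match' ⟺ multiple of 4.

No match, Match, Match, Match, Match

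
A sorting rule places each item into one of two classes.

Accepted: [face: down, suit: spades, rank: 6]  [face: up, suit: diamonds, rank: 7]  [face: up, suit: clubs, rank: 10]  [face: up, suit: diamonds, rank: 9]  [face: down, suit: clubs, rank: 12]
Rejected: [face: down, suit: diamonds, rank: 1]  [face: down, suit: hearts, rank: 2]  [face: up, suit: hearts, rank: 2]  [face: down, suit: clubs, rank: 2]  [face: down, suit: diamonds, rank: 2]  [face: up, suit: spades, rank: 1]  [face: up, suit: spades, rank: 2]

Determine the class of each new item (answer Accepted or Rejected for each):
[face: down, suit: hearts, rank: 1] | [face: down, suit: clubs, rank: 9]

Rejected, Accepted

The rule appears to be: rank ≥ 6.
[face: down, suit: hearts, rank: 1]: Rejected (rank = 1). [face: down, suit: clubs, rank: 9]: Accepted (rank = 9).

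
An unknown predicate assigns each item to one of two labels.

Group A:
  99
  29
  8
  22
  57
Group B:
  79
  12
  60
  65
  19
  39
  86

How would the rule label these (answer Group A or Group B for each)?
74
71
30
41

Group B, Group A, Group B, Group B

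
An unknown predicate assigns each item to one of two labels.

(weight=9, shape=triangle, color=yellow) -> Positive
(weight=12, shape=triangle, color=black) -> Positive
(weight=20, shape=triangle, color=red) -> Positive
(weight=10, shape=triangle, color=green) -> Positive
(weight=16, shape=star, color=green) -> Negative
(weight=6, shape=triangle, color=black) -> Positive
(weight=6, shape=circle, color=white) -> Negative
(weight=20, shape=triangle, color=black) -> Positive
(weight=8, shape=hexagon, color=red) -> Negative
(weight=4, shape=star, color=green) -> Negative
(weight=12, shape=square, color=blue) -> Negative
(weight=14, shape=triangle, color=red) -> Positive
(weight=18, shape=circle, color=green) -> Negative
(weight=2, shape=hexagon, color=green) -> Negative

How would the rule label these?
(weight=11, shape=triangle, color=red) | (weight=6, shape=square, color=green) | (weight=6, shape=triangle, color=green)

Checking candidate rules against both groups, what survives is: shape is triangle.
(weight=11, shape=triangle, color=red): Positive (shape is triangle).
(weight=6, shape=square, color=green): Negative (shape is square).
(weight=6, shape=triangle, color=green): Positive (shape is triangle).

Positive, Negative, Positive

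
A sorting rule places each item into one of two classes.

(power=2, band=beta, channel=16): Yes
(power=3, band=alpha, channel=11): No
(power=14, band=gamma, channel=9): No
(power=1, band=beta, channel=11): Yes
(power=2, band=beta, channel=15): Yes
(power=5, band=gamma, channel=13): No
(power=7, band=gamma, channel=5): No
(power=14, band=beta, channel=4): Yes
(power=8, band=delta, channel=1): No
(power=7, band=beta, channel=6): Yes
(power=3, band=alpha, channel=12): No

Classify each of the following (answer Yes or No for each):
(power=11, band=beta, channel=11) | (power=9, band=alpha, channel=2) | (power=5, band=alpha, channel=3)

Yes, No, No

The classifier is using: band is beta.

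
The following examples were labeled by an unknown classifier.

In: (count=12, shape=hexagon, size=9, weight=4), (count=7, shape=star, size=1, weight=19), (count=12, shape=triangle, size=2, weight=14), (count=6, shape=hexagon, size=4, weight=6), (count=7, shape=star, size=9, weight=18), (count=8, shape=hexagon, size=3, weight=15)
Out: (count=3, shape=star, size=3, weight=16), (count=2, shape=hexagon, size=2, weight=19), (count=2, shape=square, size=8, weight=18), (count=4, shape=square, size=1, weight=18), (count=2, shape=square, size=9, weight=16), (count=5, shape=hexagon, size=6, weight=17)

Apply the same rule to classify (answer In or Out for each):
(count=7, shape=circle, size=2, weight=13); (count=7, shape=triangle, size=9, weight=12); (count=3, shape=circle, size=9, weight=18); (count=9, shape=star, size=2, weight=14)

All 'In' examples share one property — count ≥ 6 — and every 'Out' example lacks it.

In, In, Out, In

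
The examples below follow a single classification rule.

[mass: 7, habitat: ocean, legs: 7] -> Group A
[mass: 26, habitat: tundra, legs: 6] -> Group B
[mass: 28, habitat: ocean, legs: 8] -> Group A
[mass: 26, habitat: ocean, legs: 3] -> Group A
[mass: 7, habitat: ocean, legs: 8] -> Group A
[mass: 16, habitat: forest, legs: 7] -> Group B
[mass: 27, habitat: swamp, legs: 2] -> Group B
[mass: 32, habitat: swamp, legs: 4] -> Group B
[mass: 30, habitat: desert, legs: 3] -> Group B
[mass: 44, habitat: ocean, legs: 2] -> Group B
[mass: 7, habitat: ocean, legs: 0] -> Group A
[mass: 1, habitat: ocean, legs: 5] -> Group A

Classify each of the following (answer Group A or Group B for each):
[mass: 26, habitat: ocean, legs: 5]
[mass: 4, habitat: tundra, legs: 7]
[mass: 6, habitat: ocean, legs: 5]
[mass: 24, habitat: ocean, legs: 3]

Group A, Group B, Group A, Group A

The common property of the 'Group A' items is: habitat is ocean AND mass ≤ 28. No 'Group B' item has it.
Group A: [mass: 26, habitat: ocean, legs: 5], since habitat is ocean, mass = 26. Group B: [mass: 4, habitat: tundra, legs: 7], since habitat is tundra, mass = 4. Group A: [mass: 6, habitat: ocean, legs: 5], since habitat is ocean, mass = 6. Group A: [mass: 24, habitat: ocean, legs: 3], since habitat is ocean, mass = 24.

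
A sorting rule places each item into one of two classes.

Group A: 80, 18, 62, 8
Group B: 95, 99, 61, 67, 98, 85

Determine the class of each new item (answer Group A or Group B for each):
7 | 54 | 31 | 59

Group B, Group A, Group B, Group B

Every 'Group A' example satisfies: even AND at most 80. None of the 'Group B' examples do.
Group B: 7, since 7 is odd, 7 ≤ 80.
Group A: 54, since 54 is even, 54 ≤ 80.
Group B: 31, since 31 is odd, 31 ≤ 80.
Group B: 59, since 59 is odd, 59 ≤ 80.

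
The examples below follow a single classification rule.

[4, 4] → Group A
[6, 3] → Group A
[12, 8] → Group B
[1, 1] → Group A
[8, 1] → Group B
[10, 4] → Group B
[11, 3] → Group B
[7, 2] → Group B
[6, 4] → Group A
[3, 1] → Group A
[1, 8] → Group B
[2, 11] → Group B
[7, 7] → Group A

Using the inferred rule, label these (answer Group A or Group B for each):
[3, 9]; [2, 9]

Group B, Group B

The classifier is using: |first − second| ≤ 3.
[3, 9]: |3−9| = 6 — fails this test, so Group B.
[2, 9]: |2−9| = 7 — fails this test, so Group B.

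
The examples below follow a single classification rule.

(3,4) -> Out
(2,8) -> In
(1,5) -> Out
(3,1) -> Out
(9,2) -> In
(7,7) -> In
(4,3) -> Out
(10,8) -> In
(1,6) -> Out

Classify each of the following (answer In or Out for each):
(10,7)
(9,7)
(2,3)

The classifier is using: sum ≥ 10.
(10,7): 10+7 = 17 — qualifies, so In. (9,7): 9+7 = 16 — qualifies, so In. (2,3): 2+3 = 5 — does not fit, so Out.

In, In, Out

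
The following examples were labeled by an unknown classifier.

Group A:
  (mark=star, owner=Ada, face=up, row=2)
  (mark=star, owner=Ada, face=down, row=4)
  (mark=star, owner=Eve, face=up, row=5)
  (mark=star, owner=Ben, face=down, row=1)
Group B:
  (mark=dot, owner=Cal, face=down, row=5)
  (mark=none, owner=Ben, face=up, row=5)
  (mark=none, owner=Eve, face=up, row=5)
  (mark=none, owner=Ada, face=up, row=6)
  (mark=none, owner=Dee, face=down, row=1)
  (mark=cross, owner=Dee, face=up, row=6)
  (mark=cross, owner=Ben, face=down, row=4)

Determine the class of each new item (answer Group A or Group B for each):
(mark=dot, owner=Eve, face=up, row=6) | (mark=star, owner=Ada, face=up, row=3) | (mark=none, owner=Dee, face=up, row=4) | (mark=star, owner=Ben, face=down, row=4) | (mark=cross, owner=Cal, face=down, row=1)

Group B, Group A, Group B, Group A, Group B

A rule that fits every label: mark is star — true of each 'Group A' example, false of each 'Group B' one.
(mark=dot, owner=Eve, face=up, row=6): mark is dot, fails the rule → Group B. (mark=star, owner=Ada, face=up, row=3): mark is star, fits → Group A. (mark=none, owner=Dee, face=up, row=4): mark is none, fails the rule → Group B. (mark=star, owner=Ben, face=down, row=4): mark is star, fits → Group A. (mark=cross, owner=Cal, face=down, row=1): mark is cross, fails the rule → Group B.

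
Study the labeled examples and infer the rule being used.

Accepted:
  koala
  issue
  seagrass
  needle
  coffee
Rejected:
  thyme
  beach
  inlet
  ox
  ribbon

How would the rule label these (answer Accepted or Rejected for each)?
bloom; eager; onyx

Rejected, Accepted, Rejected

'Accepted' ⟺ has ≥ 3 vowels.
bloom — 2 vowels, hence Rejected. eager — 3 vowels, hence Accepted. onyx — 1 vowel, hence Rejected.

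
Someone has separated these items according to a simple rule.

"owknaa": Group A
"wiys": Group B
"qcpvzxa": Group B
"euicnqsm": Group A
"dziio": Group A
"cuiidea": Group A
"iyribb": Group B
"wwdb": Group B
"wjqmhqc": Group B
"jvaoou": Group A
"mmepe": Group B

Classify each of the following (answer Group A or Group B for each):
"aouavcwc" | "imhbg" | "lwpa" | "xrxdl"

Group A, Group B, Group B, Group B

The pattern is that an item is 'Group A' exactly when: has ≥ 3 vowels.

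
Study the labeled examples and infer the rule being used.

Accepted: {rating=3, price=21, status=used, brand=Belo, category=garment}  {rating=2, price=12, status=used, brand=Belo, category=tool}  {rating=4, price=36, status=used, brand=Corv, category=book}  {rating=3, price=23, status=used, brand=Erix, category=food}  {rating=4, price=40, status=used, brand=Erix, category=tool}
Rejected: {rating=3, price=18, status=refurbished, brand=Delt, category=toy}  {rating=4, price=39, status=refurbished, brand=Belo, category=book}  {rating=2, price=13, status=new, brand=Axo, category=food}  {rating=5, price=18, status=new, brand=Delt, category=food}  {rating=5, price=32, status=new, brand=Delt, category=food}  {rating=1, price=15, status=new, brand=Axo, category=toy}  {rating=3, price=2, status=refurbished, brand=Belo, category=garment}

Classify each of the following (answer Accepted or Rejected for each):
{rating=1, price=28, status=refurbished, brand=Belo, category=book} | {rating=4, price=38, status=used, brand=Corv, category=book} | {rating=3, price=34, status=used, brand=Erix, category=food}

Rejected, Accepted, Accepted

The distinguishing property — status is used — holds for all the 'Accepted' cases and none of the 'Rejected' cases.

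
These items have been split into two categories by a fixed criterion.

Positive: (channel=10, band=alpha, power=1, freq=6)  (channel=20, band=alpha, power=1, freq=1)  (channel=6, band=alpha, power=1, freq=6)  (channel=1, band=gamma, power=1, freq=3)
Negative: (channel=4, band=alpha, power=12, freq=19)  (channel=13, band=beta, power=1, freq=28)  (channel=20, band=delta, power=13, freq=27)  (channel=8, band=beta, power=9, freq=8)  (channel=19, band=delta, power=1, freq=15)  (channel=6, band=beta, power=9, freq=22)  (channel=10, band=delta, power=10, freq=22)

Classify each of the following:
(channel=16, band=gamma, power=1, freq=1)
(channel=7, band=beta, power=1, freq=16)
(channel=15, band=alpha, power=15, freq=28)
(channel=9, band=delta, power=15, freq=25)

Positive, Negative, Negative, Negative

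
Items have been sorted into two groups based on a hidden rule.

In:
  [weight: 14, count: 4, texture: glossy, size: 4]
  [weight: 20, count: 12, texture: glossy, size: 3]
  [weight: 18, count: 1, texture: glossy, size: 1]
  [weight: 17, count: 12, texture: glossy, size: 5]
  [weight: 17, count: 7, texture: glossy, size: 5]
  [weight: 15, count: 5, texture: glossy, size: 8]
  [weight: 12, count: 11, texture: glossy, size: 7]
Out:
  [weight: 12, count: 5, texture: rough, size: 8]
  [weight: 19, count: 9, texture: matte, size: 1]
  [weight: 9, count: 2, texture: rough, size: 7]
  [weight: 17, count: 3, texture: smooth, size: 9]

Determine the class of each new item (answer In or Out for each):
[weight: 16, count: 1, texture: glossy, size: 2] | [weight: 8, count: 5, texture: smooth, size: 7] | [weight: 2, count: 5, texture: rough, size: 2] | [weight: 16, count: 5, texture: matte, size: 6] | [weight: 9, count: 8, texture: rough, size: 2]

In, Out, Out, Out, Out

The classifier is using: texture is glossy.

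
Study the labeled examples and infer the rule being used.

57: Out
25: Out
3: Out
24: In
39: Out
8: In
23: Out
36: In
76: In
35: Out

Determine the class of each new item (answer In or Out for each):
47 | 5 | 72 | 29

Out, Out, In, Out

The rule appears to be: even.
47: 47 is odd — does not pass, so Out.
5: 5 is odd — does not pass, so Out.
72: 72 is even — fits, so In.
29: 29 is odd — does not pass, so Out.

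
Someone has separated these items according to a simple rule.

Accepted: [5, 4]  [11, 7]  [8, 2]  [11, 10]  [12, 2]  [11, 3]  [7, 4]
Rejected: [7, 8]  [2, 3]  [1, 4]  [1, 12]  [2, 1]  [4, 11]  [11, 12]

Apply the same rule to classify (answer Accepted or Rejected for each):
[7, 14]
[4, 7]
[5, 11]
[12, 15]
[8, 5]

Rejected, Rejected, Rejected, Rejected, Accepted

A rule that fits every label: first > second AND sum ≥ 5 — true of each 'Accepted' example, false of each 'Rejected' one.
[7, 14]: Rejected (7 < 14, 7+14 = 21). [4, 7]: Rejected (4 < 7, 4+7 = 11). [5, 11]: Rejected (5 < 11, 5+11 = 16). [12, 15]: Rejected (12 < 15, 12+15 = 27). [8, 5]: Accepted (8 > 5, 8+5 = 13).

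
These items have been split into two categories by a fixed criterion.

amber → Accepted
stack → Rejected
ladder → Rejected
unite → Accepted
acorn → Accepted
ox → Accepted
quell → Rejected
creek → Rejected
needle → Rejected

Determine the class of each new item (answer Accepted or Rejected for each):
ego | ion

The rule appears to be: starts with a vowel.

Accepted, Accepted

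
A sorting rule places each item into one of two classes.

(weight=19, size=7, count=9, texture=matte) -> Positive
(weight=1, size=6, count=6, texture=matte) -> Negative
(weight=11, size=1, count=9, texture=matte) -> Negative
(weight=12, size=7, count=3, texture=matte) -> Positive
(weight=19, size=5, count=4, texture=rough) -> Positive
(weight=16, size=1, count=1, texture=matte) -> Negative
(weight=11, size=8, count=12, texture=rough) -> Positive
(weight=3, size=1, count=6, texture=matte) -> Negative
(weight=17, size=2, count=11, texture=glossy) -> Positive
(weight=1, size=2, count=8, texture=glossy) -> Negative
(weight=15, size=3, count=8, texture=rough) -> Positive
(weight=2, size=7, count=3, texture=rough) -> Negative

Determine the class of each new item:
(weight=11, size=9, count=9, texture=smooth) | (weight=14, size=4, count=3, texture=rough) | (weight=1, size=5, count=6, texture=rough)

The common property of the 'Positive' items is: size ≥ 2 AND weight ≥ 3. No 'Negative' item has it.
(weight=11, size=9, count=9, texture=smooth): size = 9, weight = 11 — satisfies this, so Positive. (weight=14, size=4, count=3, texture=rough): size = 4, weight = 14 — satisfies this, so Positive. (weight=1, size=5, count=6, texture=rough): size = 5, weight = 1 — fails the rule, so Negative.

Positive, Positive, Negative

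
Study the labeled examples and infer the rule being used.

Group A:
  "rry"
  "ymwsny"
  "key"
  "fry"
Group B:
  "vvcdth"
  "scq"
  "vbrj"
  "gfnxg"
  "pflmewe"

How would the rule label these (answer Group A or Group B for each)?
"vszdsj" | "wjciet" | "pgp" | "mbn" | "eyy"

Group B, Group B, Group B, Group B, Group A

A rule that fits every label: contains 'y' — true of each 'Group A' example, false of each 'Group B' one.
"vszdsj": no 'y', does not fit → Group B. "wjciet": no 'y', does not fit → Group B. "pgp": no 'y', does not fit → Group B. "mbn": no 'y', does not fit → Group B. "eyy": has 'y', has this property → Group A.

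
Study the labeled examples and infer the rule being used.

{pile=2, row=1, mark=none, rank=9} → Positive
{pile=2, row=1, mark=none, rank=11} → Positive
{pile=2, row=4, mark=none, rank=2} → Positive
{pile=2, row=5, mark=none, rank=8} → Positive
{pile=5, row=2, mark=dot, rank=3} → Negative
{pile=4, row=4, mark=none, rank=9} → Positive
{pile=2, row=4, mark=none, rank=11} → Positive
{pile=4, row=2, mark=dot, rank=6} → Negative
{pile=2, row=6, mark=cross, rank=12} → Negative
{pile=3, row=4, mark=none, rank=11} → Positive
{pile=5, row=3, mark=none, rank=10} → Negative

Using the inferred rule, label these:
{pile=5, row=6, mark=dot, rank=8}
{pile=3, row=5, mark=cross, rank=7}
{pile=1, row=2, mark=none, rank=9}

Negative, Negative, Positive

All 'Positive' examples share one property — mark is none AND pile ≤ 4 — and every 'Negative' example lacks it.
{pile=5, row=6, mark=dot, rank=8} — mark is dot, pile = 5, hence Negative.
{pile=3, row=5, mark=cross, rank=7} — mark is cross, pile = 3, hence Negative.
{pile=1, row=2, mark=none, rank=9} — mark is none, pile = 1, hence Positive.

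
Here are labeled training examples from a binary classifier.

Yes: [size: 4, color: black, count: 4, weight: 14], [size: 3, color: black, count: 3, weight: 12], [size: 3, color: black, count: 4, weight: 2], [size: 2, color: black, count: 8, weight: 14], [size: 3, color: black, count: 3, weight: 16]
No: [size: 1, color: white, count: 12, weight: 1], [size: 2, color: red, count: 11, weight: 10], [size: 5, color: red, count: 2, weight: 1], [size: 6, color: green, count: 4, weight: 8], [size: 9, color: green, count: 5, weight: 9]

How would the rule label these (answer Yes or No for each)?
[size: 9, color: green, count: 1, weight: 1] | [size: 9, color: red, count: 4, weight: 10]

No, No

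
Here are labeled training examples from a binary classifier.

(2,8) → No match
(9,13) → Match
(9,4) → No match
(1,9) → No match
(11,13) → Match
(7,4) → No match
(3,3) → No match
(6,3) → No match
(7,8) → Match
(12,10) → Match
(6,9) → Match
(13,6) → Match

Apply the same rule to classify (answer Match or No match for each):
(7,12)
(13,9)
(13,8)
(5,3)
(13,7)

Match, Match, Match, No match, Match

The classifier is using: sum ≥ 15.
(7,12): Match (7+12 = 19).
(13,9): Match (13+9 = 22).
(13,8): Match (13+8 = 21).
(5,3): No match (5+3 = 8).
(13,7): Match (13+7 = 20).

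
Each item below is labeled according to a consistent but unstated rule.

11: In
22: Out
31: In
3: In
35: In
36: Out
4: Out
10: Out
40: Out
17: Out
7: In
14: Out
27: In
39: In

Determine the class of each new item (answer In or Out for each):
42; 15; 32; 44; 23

Comparing the two groups points to one rule — ≡ 3 (mod 4).
42 → 42 mod 4 = 2 → Out.
15 → 15 mod 4 = 3 → In.
32 → 32 mod 4 = 0 → Out.
44 → 44 mod 4 = 0 → Out.
23 → 23 mod 4 = 3 → In.

Out, In, Out, Out, In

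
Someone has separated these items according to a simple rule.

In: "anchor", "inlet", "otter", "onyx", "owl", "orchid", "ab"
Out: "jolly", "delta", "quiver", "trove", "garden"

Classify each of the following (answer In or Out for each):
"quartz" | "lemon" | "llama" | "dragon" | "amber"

The classifier is using: starts with a vowel.
"quartz": Out (starts with 'q').
"lemon": Out (starts with 'l').
"llama": Out (starts with 'l').
"dragon": Out (starts with 'd').
"amber": In (starts with 'a').

Out, Out, Out, Out, In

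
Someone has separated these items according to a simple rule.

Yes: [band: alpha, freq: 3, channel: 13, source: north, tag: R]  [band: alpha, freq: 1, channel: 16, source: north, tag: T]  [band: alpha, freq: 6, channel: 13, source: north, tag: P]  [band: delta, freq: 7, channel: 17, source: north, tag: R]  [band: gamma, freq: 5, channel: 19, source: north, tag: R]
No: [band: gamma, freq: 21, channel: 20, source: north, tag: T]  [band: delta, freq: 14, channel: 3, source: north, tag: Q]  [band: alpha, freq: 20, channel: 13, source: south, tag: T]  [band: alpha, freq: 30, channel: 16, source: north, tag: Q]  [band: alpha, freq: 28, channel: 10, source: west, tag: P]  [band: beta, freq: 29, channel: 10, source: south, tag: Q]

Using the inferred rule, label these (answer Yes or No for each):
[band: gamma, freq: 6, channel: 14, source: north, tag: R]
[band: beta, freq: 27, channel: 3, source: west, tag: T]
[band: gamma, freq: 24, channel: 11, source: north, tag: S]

The rule appears to be: freq ≤ 7.
[band: gamma, freq: 6, channel: 14, source: north, tag: R]: freq = 6, has this property → Yes.
[band: beta, freq: 27, channel: 3, source: west, tag: T]: freq = 27, lacks this property → No.
[band: gamma, freq: 24, channel: 11, source: north, tag: S]: freq = 24, lacks this property → No.

Yes, No, No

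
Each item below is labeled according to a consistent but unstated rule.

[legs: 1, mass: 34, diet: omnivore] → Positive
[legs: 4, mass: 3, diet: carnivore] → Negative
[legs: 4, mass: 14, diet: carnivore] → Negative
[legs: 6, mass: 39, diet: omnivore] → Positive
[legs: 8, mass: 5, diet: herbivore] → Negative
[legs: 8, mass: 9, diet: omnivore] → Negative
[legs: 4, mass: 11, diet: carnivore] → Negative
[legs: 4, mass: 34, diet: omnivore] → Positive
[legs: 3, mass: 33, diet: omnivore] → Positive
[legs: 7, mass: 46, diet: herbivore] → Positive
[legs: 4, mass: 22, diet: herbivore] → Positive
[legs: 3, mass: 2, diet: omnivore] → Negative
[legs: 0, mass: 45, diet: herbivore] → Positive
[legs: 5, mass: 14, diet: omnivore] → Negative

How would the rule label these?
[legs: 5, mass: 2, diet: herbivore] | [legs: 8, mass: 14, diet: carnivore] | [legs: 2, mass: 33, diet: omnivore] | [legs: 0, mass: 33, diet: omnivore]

Negative, Negative, Positive, Positive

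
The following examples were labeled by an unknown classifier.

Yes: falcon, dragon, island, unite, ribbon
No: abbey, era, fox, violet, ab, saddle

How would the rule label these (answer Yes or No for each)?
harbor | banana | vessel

No, Yes, No

Checking candidate rules against both groups, what survives is: contains 'n'.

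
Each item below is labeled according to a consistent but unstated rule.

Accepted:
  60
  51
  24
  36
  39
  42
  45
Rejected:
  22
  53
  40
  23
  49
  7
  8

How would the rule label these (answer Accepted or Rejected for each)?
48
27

Accepted, Accepted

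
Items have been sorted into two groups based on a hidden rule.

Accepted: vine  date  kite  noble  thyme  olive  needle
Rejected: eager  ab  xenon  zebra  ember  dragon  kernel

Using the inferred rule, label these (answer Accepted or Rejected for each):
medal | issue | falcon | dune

Rejected, Accepted, Rejected, Accepted

A rule that fits every label: ends with 'e' — true of each 'Accepted' example, false of each 'Rejected' one.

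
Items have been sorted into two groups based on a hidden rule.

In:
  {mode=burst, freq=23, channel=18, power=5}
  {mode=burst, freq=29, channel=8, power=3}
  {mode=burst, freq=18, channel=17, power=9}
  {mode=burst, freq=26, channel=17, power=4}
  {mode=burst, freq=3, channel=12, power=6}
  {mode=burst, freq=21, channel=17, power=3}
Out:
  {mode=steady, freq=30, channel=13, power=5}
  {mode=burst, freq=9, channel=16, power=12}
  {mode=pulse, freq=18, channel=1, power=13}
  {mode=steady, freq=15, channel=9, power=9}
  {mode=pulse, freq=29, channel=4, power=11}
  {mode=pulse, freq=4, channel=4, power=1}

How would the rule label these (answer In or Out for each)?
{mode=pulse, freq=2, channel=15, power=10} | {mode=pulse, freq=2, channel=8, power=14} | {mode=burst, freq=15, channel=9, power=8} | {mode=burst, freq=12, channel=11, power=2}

The common property of the 'In' items is: mode is burst AND power ≤ 9. No 'Out' item has it.

Out, Out, In, In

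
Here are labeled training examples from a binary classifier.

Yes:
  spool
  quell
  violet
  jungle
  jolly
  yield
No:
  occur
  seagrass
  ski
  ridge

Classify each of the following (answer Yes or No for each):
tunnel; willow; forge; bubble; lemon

The classifier is using: contains 'l'.
tunnel: has 'l', fits → Yes. willow: has 'l', fits → Yes. forge: no 'l', fails the rule → No. bubble: has 'l', fits → Yes. lemon: has 'l', fits → Yes.

Yes, Yes, No, Yes, Yes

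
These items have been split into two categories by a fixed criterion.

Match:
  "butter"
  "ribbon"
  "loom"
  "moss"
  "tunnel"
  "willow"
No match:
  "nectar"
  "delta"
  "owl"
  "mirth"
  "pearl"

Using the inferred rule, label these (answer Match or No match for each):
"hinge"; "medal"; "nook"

The simplest hypothesis consistent with all the labels is: has a double letter.

No match, No match, Match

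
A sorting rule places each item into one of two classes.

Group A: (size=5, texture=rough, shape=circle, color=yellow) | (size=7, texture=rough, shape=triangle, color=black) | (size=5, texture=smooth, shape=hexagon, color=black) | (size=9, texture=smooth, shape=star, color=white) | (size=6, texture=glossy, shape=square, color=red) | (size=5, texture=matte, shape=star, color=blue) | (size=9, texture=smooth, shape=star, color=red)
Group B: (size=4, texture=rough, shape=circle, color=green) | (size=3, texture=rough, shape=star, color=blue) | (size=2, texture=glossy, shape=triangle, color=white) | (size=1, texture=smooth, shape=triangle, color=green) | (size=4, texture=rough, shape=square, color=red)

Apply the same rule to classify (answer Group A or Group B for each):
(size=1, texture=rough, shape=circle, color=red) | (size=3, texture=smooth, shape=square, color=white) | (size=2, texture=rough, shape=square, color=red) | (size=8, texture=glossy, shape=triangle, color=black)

Group B, Group B, Group B, Group A

'Group A' ⟺ size ≥ 5.
Group B: (size=1, texture=rough, shape=circle, color=red), since size = 1. Group B: (size=3, texture=smooth, shape=square, color=white), since size = 3. Group B: (size=2, texture=rough, shape=square, color=red), since size = 2. Group A: (size=8, texture=glossy, shape=triangle, color=black), since size = 8.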